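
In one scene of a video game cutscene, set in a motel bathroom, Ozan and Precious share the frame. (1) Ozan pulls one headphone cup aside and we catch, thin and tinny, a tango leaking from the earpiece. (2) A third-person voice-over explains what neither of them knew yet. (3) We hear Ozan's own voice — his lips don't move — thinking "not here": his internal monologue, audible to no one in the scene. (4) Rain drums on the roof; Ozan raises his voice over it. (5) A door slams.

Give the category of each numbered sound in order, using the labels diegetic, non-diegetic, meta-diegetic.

diegetic, non-diegetic, meta-diegetic, diegetic, diegetic

(1) the earpiece is a real device on Ozan's head — source music → diegetic.
(2) commentary laid over the scene from outside the fiction → non-diegetic.
(3) is meta-diegetic: it's Ozan's unspoken thought, heard only by the audience via his subjectivity.
(4) is diegetic: rain is part of the location's real environment.
(5) an in-world source (a door); characters could hear it → diegetic.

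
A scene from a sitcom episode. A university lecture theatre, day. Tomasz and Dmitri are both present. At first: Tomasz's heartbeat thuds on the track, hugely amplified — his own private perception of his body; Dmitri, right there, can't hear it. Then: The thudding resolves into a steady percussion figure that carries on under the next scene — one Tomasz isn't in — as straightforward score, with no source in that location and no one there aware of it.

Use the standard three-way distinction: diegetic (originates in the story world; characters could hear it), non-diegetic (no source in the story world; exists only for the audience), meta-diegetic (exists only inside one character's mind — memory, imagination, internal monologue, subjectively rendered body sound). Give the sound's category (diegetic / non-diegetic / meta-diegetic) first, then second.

meta-diegetic, non-diegetic

First: it's Tomasz's subjective body sound, inaudible to Dmitri → meta-diegetic.
Second: detached from Tomasz and playing as sourceless score over a scene he isn't in — for the audience only → non-diegetic.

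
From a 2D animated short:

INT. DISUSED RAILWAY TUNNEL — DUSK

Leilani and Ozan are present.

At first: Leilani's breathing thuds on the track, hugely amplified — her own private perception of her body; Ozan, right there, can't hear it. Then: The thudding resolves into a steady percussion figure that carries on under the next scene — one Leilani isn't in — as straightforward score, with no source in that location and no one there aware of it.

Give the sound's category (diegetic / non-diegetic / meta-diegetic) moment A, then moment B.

Moment A: it's Leilani's subjective body sound, inaudible to Ozan → meta-diegetic.
Moment B: detached from Leilani and playing as sourceless score over a scene she isn't in — for the audience only → non-diegetic.

meta-diegetic, non-diegetic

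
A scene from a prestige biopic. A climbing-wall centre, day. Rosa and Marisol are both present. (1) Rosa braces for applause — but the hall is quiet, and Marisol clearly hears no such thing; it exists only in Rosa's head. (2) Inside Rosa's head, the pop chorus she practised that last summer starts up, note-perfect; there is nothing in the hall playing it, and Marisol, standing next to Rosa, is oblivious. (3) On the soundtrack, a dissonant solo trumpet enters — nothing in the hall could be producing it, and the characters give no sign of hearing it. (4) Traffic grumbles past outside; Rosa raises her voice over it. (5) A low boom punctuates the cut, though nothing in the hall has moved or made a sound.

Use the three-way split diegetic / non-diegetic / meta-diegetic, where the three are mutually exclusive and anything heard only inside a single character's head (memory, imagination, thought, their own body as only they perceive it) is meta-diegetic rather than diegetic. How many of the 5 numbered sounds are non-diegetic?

2

(1) is meta-diegetic: subjective to Rosa: the hall is silent and Marisol hears nothing.
(2) is meta-diegetic: it lives in Rosa's subjectivity, not in the hall.
Sound (3): it has no source in the story world and no character can hear it — it's underscore, so non-diegetic.
(4) it's the actual ambient sound of the location → diegetic.
(5) is non-diegetic: it's a sound-design accent with no in-world source; no one in the scene can hear it.
Non-diegetic: (3), (5) — that's 2.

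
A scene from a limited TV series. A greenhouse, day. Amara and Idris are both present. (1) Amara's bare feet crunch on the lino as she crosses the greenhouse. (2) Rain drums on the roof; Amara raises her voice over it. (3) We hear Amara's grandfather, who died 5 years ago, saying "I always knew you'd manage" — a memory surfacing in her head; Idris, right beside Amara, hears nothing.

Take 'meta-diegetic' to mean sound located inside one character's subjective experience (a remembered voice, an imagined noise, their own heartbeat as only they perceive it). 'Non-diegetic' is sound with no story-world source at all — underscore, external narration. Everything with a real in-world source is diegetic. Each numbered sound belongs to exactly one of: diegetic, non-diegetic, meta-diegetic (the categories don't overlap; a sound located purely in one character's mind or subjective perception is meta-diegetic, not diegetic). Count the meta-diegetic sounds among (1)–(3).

Sound (1): Amara's footsteps are produced in the story world, so diegetic.
(2) is diegetic: ambient/room sound belonging to the story's physical space.
(3) the voice is a memory playing only inside Amara's mind; Idris can't hear it → meta-diegetic.
Meta-diegetic: (3) — that's 1.

1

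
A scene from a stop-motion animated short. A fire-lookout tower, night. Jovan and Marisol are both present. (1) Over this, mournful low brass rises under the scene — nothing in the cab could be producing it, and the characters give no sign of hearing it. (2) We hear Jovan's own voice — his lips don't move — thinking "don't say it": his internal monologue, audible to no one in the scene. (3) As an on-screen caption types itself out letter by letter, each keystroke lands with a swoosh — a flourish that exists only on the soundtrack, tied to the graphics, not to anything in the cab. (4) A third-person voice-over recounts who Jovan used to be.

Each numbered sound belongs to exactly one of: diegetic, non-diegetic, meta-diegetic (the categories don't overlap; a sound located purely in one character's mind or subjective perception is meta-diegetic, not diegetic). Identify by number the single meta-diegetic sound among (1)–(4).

2

(1) is non-diegetic: nothing in the cab produces it and the characters don't hear it — pure soundtrack.
(2) it's Jovan's unspoken thought, heard only by the audience via his subjectivity → meta-diegetic.
Sound (3): sound married to a title/caption — outside the diegesis by definition, so non-diegetic.
(4) the narrator exists outside the story world, addressing only the audience → non-diegetic.
Only (2) is meta-diegetic.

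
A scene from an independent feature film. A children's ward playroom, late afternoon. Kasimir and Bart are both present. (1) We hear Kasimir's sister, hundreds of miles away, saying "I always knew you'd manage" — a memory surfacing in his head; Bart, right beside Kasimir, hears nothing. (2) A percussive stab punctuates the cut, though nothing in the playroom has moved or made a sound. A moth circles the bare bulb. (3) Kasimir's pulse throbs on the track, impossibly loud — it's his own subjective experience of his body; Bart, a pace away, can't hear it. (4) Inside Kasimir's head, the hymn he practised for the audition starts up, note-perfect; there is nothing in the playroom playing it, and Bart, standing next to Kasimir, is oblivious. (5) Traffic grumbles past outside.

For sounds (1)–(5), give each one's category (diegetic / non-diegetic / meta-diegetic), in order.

Sound (1): the voice is a memory playing only inside Kasimir's mind; Bart can't hear it, so meta-diegetic.
(2) is non-diegetic: nothing in the scene produces it; it's an accent added for the audience.
(3) a subjective body sound — Kasimir's private perception, inaudible to Bart → meta-diegetic.
(4) remembered music, private to Kasimir — Bart is oblivious because it isn't in the room → meta-diegetic.
(5) is diegetic: traffic is part of the location's real environment.

meta-diegetic, non-diegetic, meta-diegetic, meta-diegetic, diegetic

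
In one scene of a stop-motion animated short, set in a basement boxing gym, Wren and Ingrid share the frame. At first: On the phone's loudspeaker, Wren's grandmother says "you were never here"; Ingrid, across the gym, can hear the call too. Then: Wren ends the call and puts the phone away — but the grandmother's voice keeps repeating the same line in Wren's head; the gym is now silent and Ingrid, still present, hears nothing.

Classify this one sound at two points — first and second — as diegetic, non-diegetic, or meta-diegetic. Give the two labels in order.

First: the loudspeaker is an in-world source; both Wren and Ingrid hear the call → diegetic.
Second: with the phone off, the voice continues only as Wren's private mental replay — Ingrid can't hear it → meta-diegetic.

diegetic, meta-diegetic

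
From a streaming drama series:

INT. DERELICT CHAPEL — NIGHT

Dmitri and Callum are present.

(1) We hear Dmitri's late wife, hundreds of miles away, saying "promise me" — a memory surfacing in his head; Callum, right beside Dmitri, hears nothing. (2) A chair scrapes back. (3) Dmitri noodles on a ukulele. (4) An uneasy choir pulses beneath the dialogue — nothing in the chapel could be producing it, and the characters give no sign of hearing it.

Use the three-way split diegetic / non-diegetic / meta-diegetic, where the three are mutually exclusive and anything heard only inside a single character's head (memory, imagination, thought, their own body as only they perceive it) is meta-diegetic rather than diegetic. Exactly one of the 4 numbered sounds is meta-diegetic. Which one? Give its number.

(1) it's Dmitri's recollection rendered as sound; the other character can't hear it → meta-diegetic.
(2) the sound comes from a chair physically present in the location → diegetic.
(3) is diegetic: Dmitri is producing the music live, in the story world.
(4) is non-diegetic: score with no on-screen or off-screen source; it exists for the audience alone.
Only (1) is meta-diegetic.

1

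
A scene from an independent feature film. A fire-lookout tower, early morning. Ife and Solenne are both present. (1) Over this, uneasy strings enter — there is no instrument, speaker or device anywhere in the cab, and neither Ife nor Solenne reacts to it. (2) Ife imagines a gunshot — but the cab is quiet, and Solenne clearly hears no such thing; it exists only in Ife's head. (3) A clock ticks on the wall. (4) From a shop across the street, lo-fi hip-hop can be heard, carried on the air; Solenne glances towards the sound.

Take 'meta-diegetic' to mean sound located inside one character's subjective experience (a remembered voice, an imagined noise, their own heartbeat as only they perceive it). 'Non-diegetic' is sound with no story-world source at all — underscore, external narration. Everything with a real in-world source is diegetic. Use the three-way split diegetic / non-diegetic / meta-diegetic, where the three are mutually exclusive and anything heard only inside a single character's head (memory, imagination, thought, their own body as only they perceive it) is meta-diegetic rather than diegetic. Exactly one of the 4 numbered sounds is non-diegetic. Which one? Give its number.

1

Sound (1): nothing in the cab produces it and the characters don't hear it — pure soundtrack, so non-diegetic.
Sound (2): subjective to Ife: the cab is silent and Solenne hears nothing, so meta-diegetic.
(3) a clock is a real object/event in the scene's world → diegetic.
Sound (4): off-screen diegetic: the source is out of frame but still in the story's space, so diegetic.
Only (1) is non-diegetic.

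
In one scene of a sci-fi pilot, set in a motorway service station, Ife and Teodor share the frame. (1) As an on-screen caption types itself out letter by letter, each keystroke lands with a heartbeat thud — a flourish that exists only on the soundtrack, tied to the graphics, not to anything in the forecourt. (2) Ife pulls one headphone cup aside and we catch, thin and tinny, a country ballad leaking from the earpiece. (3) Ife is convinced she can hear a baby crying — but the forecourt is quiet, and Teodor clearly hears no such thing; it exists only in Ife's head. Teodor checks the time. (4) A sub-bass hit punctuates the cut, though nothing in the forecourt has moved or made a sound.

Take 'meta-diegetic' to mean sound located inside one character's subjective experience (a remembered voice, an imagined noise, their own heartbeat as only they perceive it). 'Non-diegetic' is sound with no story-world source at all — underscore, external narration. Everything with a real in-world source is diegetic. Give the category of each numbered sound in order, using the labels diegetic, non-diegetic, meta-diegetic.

Sound (1): the caption isn't part of the story world, so neither is the sound tied to it, so non-diegetic.
Sound (2): the headphones are an on-screen source, so diegetic.
(3) is meta-diegetic: the sound is imagined by Ife; nothing in the story world is producing it and Teodor can't hear it.
(4) nothing in the scene produces it; it's an accent added for the audience → non-diegetic.

non-diegetic, diegetic, meta-diegetic, non-diegetic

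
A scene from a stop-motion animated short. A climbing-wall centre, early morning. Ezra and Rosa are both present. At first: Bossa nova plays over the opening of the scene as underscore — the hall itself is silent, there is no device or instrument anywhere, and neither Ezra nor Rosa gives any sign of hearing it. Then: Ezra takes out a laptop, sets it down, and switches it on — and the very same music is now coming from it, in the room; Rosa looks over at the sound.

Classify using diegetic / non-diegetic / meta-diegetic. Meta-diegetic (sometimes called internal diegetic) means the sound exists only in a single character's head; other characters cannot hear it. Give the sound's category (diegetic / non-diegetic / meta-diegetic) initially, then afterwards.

Initially: no in-world source exists and no character can hear it — underscore → non-diegetic.
Afterwards: a laptop is now a real source in the story world and the characters hear it → diegetic.

non-diegetic, diegetic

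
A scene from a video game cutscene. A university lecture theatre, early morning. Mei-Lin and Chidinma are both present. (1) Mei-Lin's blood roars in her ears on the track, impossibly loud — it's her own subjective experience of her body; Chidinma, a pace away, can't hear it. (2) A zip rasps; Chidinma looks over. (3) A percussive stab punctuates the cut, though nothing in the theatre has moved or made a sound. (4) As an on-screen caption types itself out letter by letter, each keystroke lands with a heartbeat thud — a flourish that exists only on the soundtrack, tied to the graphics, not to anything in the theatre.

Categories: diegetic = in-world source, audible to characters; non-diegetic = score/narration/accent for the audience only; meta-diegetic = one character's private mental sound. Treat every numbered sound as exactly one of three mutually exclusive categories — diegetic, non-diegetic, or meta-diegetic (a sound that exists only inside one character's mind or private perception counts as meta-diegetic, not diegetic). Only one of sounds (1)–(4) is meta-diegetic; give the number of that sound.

(1) a subjective body sound — Mei-Lin's private perception, inaudible to Chidinma → meta-diegetic.
(2) is diegetic: the sound comes from a zip physically present in the location.
(3) is non-diegetic: it's a sound-design accent with no in-world source; no one in the scene can hear it.
Sound (4): it accompanies on-screen graphics, not anything inside the story world, so non-diegetic.
Only (1) is meta-diegetic.

1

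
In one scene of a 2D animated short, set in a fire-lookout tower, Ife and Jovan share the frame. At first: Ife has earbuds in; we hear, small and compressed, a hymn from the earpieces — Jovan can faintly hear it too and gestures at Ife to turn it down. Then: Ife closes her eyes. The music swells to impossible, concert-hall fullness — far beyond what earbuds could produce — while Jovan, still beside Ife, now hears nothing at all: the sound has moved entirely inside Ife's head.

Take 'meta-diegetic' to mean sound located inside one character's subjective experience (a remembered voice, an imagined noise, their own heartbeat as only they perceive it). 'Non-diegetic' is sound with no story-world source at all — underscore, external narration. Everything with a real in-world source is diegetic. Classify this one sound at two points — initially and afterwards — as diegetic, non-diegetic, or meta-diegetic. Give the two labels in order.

Initially: the earbuds are a physical source both characters can hear → diegetic.
Afterwards: the music now exists only as Ife's subjective experience; Jovan can no longer hear it → meta-diegetic.

diegetic, meta-diegetic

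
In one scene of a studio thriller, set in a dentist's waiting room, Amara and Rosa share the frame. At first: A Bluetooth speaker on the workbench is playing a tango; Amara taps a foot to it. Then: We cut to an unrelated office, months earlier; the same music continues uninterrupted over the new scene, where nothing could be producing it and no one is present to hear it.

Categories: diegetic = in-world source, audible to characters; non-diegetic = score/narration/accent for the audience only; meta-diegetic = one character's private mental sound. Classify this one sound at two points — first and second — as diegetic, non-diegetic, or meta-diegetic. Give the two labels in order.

First: a Bluetooth speaker is a real in-scene source and Amara reacts to it → diegetic.
Second: there is no longer any in-world source and no one can hear it — it has become underscore → non-diegetic.

diegetic, non-diegetic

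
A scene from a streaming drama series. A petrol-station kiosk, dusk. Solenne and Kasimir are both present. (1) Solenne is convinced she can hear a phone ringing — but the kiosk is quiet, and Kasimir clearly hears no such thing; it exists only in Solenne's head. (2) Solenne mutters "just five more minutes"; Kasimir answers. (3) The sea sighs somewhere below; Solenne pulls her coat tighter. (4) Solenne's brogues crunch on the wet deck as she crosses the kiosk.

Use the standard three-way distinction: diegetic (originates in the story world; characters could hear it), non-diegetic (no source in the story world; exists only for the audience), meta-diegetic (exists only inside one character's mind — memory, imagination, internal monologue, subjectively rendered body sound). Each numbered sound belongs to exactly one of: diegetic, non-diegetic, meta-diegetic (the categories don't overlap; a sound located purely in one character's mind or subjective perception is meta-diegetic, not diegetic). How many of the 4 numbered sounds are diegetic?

(1) is meta-diegetic: the sound is imagined by Solenne; nothing in the story world is producing it and Kasimir can't hear it.
Sound (2): Solenne is a character speaking aloud in the scene, so diegetic.
Sound (3): it's the actual ambient sound of the location, so diegetic.
Sound (4): it's the physical sound of Solenne moving in the space, so diegetic.
So 3 of the 4 are diegetic: (2), (3), (4).

3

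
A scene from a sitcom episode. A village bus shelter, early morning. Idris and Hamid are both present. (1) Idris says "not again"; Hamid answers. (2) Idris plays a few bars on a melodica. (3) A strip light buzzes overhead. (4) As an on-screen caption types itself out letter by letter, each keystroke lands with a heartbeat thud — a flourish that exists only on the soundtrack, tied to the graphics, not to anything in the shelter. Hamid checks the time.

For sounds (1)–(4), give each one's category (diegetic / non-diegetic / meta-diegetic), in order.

diegetic, diegetic, diegetic, non-diegetic

(1) on-screen dialogue — Idris speaks and Hamid is there to hear → diegetic.
(2) is diegetic: a character is playing a melodica on screen.
(3) it's the actual ambient sound of the location → diegetic.
Sound (4): sound married to a title/caption — outside the diegesis by definition, so non-diegetic.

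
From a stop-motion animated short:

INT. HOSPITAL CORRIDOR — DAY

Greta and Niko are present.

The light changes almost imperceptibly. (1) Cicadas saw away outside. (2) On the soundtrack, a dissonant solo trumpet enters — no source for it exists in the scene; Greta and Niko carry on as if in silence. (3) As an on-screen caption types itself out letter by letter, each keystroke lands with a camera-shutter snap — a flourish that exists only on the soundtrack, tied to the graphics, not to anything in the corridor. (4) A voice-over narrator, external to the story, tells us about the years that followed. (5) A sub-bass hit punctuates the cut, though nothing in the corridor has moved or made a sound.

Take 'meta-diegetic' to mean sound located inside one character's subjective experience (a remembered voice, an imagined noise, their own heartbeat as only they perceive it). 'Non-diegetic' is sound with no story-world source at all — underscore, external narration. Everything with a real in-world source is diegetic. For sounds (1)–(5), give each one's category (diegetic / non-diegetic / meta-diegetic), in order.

diegetic, non-diegetic, non-diegetic, non-diegetic, non-diegetic

(1) is diegetic: it's the actual ambient sound of the location.
(2) is non-diegetic: nothing in the corridor produces it and the characters don't hear it — pure soundtrack.
(3) it accompanies on-screen graphics, not anything inside the story world → non-diegetic.
(4) is non-diegetic: commentary laid over the scene from outside the fiction.
Sound (5): it's a sound-design accent with no in-world source; no one in the scene can hear it, so non-diegetic.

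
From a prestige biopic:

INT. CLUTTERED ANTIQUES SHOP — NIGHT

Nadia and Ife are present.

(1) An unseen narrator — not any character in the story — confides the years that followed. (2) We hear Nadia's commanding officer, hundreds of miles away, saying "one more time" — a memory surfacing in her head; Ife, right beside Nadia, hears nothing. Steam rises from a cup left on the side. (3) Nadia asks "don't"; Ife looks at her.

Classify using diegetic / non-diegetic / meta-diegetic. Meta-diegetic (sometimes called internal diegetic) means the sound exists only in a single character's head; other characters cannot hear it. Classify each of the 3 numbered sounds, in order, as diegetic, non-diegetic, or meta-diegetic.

Sound (1): external voice-over — not a character, not heard by anyone in the scene, so non-diegetic.
(2) is meta-diegetic: a remembered line, private to Nadia — not present in the room, not audible to Ife.
(3) is diegetic: spoken by a character present in the story world.

non-diegetic, meta-diegetic, diegetic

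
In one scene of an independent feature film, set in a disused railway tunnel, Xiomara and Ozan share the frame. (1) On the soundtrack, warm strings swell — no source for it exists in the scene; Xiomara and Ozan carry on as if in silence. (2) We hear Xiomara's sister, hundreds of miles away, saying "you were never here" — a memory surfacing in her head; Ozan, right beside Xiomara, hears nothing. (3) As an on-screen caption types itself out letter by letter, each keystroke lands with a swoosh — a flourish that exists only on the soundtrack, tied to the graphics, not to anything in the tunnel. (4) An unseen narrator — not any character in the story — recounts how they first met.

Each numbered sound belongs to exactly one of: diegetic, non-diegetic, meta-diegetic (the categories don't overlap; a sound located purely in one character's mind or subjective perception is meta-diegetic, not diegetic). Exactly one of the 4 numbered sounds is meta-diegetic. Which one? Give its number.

Sound (1): it has no source in the story world and no character can hear it — it's underscore, so non-diegetic.
(2) the voice is a memory playing only inside Xiomara's mind; Ozan can't hear it → meta-diegetic.
Sound (3): sound married to a title/caption — outside the diegesis by definition, so non-diegetic.
(4) is non-diegetic: the narrator exists outside the story world, addressing only the audience.
Only (2) is meta-diegetic.

2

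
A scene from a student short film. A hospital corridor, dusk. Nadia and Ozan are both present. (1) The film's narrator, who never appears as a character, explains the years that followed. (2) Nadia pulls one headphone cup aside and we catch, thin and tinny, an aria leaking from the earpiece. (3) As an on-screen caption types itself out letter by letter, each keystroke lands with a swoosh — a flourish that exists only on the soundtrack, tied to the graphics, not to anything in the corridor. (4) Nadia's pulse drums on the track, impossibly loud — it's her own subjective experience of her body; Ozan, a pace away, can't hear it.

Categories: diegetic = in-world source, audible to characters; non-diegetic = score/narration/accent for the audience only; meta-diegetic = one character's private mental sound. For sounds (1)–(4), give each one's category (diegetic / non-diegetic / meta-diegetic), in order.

Sound (1): external voice-over — not a character, not heard by anyone in the scene, so non-diegetic.
Sound (2): the headphones are an on-screen source, so diegetic.
Sound (3): the caption isn't part of the story world, so neither is the sound tied to it, so non-diegetic.
(4) a subjective body sound — Nadia's private perception, inaudible to Ozan → meta-diegetic.

non-diegetic, diegetic, non-diegetic, meta-diegetic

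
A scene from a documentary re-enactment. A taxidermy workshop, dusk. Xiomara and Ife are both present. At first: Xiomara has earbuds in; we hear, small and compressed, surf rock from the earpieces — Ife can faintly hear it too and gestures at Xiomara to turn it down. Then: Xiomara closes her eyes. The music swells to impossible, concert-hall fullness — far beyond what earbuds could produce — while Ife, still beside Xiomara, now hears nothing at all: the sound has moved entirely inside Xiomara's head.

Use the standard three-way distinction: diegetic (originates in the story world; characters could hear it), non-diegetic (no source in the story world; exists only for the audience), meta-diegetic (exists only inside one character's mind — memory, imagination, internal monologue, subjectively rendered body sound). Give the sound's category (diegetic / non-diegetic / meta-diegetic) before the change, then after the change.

diegetic, meta-diegetic

Before the change: the earbuds are a physical source both characters can hear → diegetic.
After the change: the music now exists only as Xiomara's subjective experience; Ife can no longer hear it → meta-diegetic.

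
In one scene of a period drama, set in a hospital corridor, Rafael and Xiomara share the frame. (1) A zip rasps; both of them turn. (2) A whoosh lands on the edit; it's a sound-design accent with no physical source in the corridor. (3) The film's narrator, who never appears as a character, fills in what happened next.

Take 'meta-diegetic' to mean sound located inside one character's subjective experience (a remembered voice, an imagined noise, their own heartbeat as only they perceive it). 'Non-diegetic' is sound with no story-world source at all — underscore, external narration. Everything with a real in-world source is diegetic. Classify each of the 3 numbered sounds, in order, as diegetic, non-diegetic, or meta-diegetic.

(1) the sound comes from a zip physically present in the location → diegetic.
(2) nothing in the scene produces it; it's an accent added for the audience → non-diegetic.
(3) external voice-over — not a character, not heard by anyone in the scene → non-diegetic.

diegetic, non-diegetic, non-diegetic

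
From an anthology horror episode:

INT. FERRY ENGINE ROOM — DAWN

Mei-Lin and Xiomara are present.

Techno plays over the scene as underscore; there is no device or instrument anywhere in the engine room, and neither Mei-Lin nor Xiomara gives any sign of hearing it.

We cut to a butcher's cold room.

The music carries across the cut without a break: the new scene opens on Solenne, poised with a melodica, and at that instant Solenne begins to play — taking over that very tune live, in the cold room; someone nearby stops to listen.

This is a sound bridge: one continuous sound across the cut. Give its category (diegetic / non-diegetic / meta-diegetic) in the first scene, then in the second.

Scene one: there's no in-world source anywhere and no character hears it — underscore for the audience only → non-diegetic.
Scene two: from the moment Solenne starts playing, the tune is being performed on a melodica inside the story world and another character hears it → diegetic.

non-diegetic, diegetic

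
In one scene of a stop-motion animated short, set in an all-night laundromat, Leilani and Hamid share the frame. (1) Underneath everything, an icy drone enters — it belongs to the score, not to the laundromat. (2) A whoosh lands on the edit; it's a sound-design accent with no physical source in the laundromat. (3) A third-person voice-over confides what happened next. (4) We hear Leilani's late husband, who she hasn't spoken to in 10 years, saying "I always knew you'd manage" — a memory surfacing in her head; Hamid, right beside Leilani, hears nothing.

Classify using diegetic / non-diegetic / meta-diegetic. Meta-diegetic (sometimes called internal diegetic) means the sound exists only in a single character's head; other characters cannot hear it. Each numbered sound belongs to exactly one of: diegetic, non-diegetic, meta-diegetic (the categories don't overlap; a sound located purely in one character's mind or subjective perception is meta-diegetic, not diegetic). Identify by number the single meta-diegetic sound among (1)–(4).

Sound (1): nothing in the laundromat produces it and the characters don't hear it — pure soundtrack, so non-diegetic.
Sound (2): it's a sound-design accent with no in-world source; no one in the scene can hear it, so non-diegetic.
(3) is non-diegetic: external voice-over — not a character, not heard by anyone in the scene.
(4) is meta-diegetic: the voice is a memory playing only inside Leilani's mind; Hamid can't hear it.
Only (4) is meta-diegetic.

4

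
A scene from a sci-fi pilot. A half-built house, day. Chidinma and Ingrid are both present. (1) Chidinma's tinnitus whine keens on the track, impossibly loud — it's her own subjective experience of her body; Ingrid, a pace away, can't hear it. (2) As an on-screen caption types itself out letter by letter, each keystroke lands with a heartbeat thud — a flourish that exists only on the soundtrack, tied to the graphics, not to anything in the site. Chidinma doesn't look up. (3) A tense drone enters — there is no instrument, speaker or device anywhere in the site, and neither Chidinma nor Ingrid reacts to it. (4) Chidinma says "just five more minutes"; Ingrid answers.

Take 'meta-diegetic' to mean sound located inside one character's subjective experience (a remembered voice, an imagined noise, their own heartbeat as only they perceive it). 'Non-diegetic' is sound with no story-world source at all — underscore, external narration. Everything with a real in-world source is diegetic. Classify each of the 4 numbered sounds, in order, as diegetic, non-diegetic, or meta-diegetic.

(1) it's Chidinma's internal bodily sensation rendered as sound; only Chidinma 'hears' it → meta-diegetic.
Sound (2): sound married to a title/caption — outside the diegesis by definition, so non-diegetic.
(3) it has no source in the story world and no character can hear it — it's underscore → non-diegetic.
Sound (4): Chidinma is a character speaking aloud in the scene, so diegetic.

meta-diegetic, non-diegetic, non-diegetic, diegetic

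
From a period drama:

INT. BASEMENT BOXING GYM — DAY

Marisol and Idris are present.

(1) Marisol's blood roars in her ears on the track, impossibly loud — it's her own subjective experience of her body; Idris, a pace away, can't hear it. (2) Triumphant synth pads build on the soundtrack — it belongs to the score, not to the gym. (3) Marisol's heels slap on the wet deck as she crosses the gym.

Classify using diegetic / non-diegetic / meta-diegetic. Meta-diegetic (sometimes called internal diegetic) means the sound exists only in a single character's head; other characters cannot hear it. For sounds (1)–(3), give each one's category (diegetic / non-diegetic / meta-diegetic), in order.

meta-diegetic, non-diegetic, diegetic

Sound (1): point-of-audition from inside Marisol's body; not a sound in the room, so meta-diegetic.
(2) it has no source in the story world and no character can hear it — it's underscore → non-diegetic.
(3) it's the physical sound of Marisol moving in the space → diegetic.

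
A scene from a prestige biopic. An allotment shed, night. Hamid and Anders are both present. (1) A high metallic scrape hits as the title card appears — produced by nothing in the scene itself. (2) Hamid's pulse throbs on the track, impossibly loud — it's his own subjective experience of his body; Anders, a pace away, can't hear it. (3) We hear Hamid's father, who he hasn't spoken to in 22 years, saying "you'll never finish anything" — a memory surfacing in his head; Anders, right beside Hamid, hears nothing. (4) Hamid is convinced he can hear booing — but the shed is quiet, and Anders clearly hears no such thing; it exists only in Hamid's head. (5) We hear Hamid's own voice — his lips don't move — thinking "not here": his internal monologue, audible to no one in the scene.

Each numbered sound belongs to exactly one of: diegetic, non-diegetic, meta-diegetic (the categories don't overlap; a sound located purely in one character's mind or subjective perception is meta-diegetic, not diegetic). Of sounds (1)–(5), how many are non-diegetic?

1

(1) is non-diegetic: an editorial stinger — it belongs to the cut, not the story world.
Sound (2): it's Hamid's internal bodily sensation rendered as sound; only Hamid 'hears' it, so meta-diegetic.
(3) is meta-diegetic: a remembered line, private to Hamid — not present in the room, not audible to Anders.
(4) is meta-diegetic: Hamid alone 'hears' it — an imagined sound, not present in the space.
(5) is meta-diegetic: it's Hamid's unspoken thought, heard only by the audience via his subjectivity.
So 1 of the 5 is non-diegetic: (1).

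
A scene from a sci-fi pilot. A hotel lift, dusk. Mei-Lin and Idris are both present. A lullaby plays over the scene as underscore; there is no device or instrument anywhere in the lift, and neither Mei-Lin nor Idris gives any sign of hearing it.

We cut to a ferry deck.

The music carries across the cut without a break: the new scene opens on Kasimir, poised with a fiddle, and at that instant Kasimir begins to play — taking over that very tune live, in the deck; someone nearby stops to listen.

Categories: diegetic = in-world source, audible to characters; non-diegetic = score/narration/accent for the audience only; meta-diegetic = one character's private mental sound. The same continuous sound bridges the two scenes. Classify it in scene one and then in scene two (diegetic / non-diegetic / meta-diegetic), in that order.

Scene one: there's no in-world source anywhere and no character hears it — underscore for the audience only → non-diegetic.
Scene two: from the moment Kasimir starts playing, the tune is being performed on a fiddle inside the story world and another character hears it → diegetic.

non-diegetic, diegetic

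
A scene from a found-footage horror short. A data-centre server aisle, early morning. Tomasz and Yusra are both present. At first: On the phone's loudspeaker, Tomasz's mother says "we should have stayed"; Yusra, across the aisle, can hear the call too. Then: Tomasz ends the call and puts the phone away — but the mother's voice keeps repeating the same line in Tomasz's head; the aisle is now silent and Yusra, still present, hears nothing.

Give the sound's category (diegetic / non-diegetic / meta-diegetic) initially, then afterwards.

Initially: the loudspeaker is an in-world source; both Tomasz and Yusra hear the call → diegetic.
Afterwards: with the phone off, the voice continues only as Tomasz's private mental replay — Yusra can't hear it → meta-diegetic.

diegetic, meta-diegetic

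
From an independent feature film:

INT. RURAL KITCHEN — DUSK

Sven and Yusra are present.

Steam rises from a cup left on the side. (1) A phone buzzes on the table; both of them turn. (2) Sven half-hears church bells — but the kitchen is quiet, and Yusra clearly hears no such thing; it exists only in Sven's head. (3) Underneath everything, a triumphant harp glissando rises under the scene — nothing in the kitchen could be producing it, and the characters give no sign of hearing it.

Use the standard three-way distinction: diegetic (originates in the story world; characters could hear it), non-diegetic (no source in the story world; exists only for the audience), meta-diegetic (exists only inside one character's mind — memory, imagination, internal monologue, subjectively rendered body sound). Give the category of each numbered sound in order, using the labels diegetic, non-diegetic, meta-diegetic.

(1) a phone is a real object/event in the scene's world → diegetic.
Sound (2): subjective to Sven: the kitchen is silent and Yusra hears nothing, so meta-diegetic.
Sound (3): score with no on-screen or off-screen source; it exists for the audience alone, so non-diegetic.

diegetic, meta-diegetic, non-diegetic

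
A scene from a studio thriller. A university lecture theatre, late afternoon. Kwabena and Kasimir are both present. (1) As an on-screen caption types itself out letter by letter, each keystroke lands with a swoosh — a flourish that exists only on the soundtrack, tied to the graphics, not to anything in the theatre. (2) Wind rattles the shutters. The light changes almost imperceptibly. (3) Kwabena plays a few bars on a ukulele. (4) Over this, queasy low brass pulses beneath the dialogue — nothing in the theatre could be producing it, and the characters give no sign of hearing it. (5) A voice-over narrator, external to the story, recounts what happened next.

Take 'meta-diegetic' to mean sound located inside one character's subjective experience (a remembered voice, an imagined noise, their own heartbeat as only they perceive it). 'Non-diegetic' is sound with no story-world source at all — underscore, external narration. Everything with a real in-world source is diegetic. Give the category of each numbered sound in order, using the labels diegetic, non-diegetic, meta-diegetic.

(1) is non-diegetic: it accompanies on-screen graphics, not anything inside the story world.
Sound (2): it's the actual ambient sound of the location, so diegetic.
(3) is diegetic: Kwabena is producing the music live, in the story world.
(4) score with no on-screen or off-screen source; it exists for the audience alone → non-diegetic.
(5) is non-diegetic: external voice-over — not a character, not heard by anyone in the scene.

non-diegetic, diegetic, diegetic, non-diegetic, non-diegetic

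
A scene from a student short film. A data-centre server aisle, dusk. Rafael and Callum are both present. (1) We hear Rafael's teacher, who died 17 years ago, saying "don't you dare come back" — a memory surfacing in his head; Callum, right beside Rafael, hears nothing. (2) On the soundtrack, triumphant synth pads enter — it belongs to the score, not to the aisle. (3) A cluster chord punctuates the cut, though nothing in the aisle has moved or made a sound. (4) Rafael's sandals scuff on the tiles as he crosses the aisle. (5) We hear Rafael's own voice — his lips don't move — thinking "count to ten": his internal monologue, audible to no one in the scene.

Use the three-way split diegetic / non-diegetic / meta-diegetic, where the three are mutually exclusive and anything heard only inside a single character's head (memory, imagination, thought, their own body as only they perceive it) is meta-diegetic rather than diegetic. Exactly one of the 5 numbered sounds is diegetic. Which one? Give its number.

(1) is meta-diegetic: a remembered line, private to Rafael — not present in the room, not audible to Callum.
(2) is non-diegetic: score with no on-screen or off-screen source; it exists for the audience alone.
Sound (3): an editorial stinger — it belongs to the cut, not the story world, so non-diegetic.
(4) is diegetic: a character's body making contact with the set — an in-world sound.
Sound (5): it's Rafael's unspoken thought, heard only by the audience via his subjectivity, so meta-diegetic.
Only (4) is diegetic.

4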